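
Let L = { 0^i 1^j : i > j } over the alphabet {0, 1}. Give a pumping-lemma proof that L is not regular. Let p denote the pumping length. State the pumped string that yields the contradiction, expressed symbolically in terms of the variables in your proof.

0^{p+1-k} 1^p

Suppose for contradiction that L is regular, and let p be the pumping length.
Choose w = 0^{p+1} 1^p ∈ L, with |w| = 2p+1 ≥ p.
By the pumping lemma, w = xyz with |xy| ≤ p and |y| > 0.
Since the first p symbols of w are all 0's and |xy| ≤ p, y lies entirely in the leading 0-block: y = 0^k for some k with 1 ≤ k ≤ p.
Consider xy^0z = xz = 0^{p+1-k} 1^p. Since k ≥ 1, the 0-count p+1-k is at most p, so i > j fails; thus xz ∉ L.
This contradicts the pumping lemma, so L is not regular.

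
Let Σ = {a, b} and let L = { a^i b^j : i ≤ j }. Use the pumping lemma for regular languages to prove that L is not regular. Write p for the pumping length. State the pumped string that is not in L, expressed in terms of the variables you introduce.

Assume L is regular; let p be its pumping constant.
Choose w = a^p b^p ∈ L, with |w| = 2p ≥ p.
By the pumping lemma, w = xyz with |xy| ≤ p and y is nonempty.
Since the first p symbols of w are all a's and |xy| ≤ p, y lies entirely in the leading a-block: y = a^k for some k with 1 ≤ k ≤ p.
Consider xy^2z = a^{p+k} b^p. Since k ≥ 1, the a-count p+k exceeds the b-count p, so i ≤ j fails; thus xy^2z ∉ L.
This contradicts the pumping lemma, so L is not regular.

a^{p+k} b^p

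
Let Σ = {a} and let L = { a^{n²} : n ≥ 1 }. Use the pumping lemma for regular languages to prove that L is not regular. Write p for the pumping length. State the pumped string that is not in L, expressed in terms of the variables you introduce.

Assume L is regular; let p be its pumping constant.
Take w = a^{p²} ∈ L with |w| = p² ≥ p.
Write w = xyz as guaranteed by the lemma, with |xy| ≤ p and |y| ≥ 1.
Then y = a^k for some k with 1 ≤ k ≤ p.
Pump with i = 2: xy^2z = a^{p²+k}. Since 1 ≤ k ≤ p, p² < p²+k ≤ p²+p < (p+1)², so p²+k lies strictly between consecutive squares and is not a perfect square. So xy^2z ∉ L.
This is a contradiction; hence L is not regular.

a^{p²+k}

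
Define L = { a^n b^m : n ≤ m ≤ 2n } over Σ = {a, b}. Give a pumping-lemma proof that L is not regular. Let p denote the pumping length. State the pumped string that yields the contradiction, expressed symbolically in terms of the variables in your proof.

a^{p+k} b^p

Assume L is regular; let p be its pumping constant.
Take w = a^p b^p ∈ L (since p ≤ p ≤ 2p), with |w| = 2p ≥ p.
Write w = xyz as guaranteed by the lemma, with |xy| ≤ p and y is nonempty.
Because |xy| ≤ p and w begins with p copies of a, we have y = a^k with 1 ≤ k ≤ p.
Pump with i = 2: xy^2z = a^{p+k} b^p. Now n = p+k > p = m, so the condition n ≤ m fails. Thus xy^2z ∉ L.
This is a contradiction; hence L is not regular.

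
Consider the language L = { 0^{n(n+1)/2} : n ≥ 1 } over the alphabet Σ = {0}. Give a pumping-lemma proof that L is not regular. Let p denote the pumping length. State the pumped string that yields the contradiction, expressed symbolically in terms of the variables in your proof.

Assume L is regular. Let p be the pumping length given by the pumping lemma.
Take w = 0^{p(p+1)/2} ∈ L with |w| = p(p+1)/2 ≥ p.
Write w = xyz as guaranteed by the lemma, with |xy| ≤ p and |y| ≥ 1.
Then y = 0^k for some k with 1 ≤ k ≤ p.
Pump with i = 2: xy^2z = 0^{p(p+1)/2+k}. Since 1 ≤ k ≤ p, p(p+1)/2 < p(p+1)/2+k ≤ p(p+1)/2+p < (p+1)(p+2)/2, so p(p+1)/2+k is strictly between consecutive triangular numbers. So xy^2z ∉ L.
This contradicts the pumping lemma, so L is not regular.

0^{p(p+1)/2+k}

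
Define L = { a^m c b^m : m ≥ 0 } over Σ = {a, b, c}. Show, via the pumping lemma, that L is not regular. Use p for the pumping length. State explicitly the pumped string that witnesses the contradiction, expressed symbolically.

a^{p+k} c b^p

Toward a contradiction, assume L is regular with pumping length p.
Take w = a^p c b^p ∈ L with |w| = 2p+1 ≥ p.
The pumping lemma gives a decomposition w = xyz where |xy| ≤ p and y is nonempty.
Since the first p symbols of w are all a's and |xy| ≤ p, y lies entirely in the leading a-block: y = a^k for some k with 1 ≤ k ≤ p.
Pump with i = 2: xy^2z = a^{p+k} c b^p, which would require p+k = p. But k ≥ 1, so xy^2z ∉ L.
This contradicts the pumping lemma, so L is not regular.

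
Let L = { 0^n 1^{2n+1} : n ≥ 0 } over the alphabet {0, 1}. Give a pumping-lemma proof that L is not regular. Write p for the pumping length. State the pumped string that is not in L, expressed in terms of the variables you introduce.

Toward a contradiction, assume L is regular with pumping length p.
Take w = 0^p 1^{2p+1}. Then w ∈ L and |w| = 3p+1 ≥ p.
By the pumping lemma, w = xyz with |xy| ≤ p and |y| > 0.
Because |xy| ≤ p and w begins with p copies of 0, we have y = 0^k with 1 ≤ k ≤ p.
Pump with i = 2: xy^2z = 0^{p+k} 1^{2p+1}. For this to lie in L we would need 2p+1 = 2(p+k)+1, which forces k = 0. But k ≥ 1, so xy^2z ∉ L.
This is a contradiction; hence L is not regular.

0^{p+k} 1^{2p+1}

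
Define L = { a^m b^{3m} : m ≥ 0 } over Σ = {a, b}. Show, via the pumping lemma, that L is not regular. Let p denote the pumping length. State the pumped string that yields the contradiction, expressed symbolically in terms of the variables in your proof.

Assume L is regular; let p be its pumping constant.
Choose w = a^p b^{3p}, which is in L with |w| = 4p ≥ p.
The pumping lemma gives a decomposition w = xyz where |xy| ≤ p and y is nonempty.
The first p characters of w are a's, so xy (and hence y) consists only of a's. Write y = a^k, 1 ≤ k ≤ p.
Pump with i = 2: xy^2z = a^{p+k} b^{3p}. For this to lie in L we would need 3p = 3(p+k), which forces k = 0. But k ≥ 1, so xy^2z ∉ L.
Contradiction. Therefore L is not regular.

a^{p+k} b^{3p}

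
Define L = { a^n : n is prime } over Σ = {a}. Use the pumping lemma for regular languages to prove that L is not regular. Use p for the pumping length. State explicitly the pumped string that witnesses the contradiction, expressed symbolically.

Suppose for contradiction that L is regular, and let p be the pumping length.
Let q be a prime with q ≥ p+2 (infinitely many primes exist), and take w = a^q ∈ L with |w| = q ≥ p.
By the pumping lemma, w = xyz with |xy| ≤ p and |y| > 0.
Then y = a^k for some k with 1 ≤ k ≤ p.
Since 1 ≤ k ≤ p, |xz| = q-k. Pump with i = q+1: |xy^{q+1}z| = (q-k)+(q+1)k = q+qk = q(1+k), which is composite (both factors ≥ 2). So xy^{q+1}z = a^{q(1+k)} ∉ L.
Contradiction. Therefore L is not regular.

a^{q(1+k)}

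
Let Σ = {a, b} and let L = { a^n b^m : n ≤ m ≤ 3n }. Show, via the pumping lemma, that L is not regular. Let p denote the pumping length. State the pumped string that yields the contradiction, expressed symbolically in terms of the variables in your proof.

Suppose for contradiction that L is regular, and let p be the pumping length.
Take w = a^p b^p ∈ L (since p ≤ p ≤ 3p), with |w| = 2p ≥ p.
The pumping lemma gives a decomposition w = xyz where |xy| ≤ p and |y| ≥ 1.
Because |xy| ≤ p and w begins with p copies of a, we have y = a^k with 1 ≤ k ≤ p.
Pump with i = 2: xy^2z = a^{p+k} b^p. Now n = p+k > p = m, so the condition n ≤ m fails. Thus xy^2z ∉ L.
This contradicts the pumping lemma, so L is not regular.

a^{p+k} b^p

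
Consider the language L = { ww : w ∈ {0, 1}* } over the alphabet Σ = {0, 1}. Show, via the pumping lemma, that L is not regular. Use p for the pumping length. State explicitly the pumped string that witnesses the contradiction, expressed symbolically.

Assume L is regular. Let p be the pumping length given by the pumping lemma.
Take w = 0^p 1^p 0^p 1^p = uu where u = 0^p1^p; then w ∈ L and |w| = 4p ≥ p.
Write w = xyz as guaranteed by the lemma, with |xy| ≤ p and y is nonempty.
Because |xy| ≤ p and w begins with p copies of 0, we have y = 0^k with 1 ≤ k ≤ p.
Pump with i = 2: xy^2z = 0^{p+k} 1^p 0^p 1^p, of length 4p+k. Suppose this equals vv. The string starts with 0 and ends with 1, so v does too; thus the boundary between the two copies of v is a 1→0 transition. There is exactly one such transition, at position 2p+k, so |v| = 2p+k and |vv| = 4p+2k ≠ 4p+k since k ≥ 1. So xy^2z ∉ L.
Contradiction. Therefore L is not regular.

0^{p+k} 1^p 0^p 1^p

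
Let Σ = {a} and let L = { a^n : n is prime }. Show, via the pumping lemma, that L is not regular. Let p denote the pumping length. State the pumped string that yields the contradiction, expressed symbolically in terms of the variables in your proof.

a^{q(1+k)}

Suppose for contradiction that L is regular, and let p be the pumping length.
Let q be a prime with q ≥ p+2 (infinitely many primes exist), and take w = a^q ∈ L with |w| = q ≥ p.
Write w = xyz as guaranteed by the lemma, with |xy| ≤ p and |y| ≥ 1.
Then y = a^k for some k with 1 ≤ k ≤ p.
Since 1 ≤ k ≤ p, |xz| = q-k. Pump with i = q+1: |xy^{q+1}z| = (q-k)+(q+1)k = q+qk = q(1+k), which is composite (both factors ≥ 2). So xy^{q+1}z = a^{q(1+k)} ∉ L.
This contradicts the pumping lemma, so L is not regular.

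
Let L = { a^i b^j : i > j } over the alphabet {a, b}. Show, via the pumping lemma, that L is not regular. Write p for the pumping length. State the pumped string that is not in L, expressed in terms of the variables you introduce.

a^{p+1-k} b^p

Suppose for contradiction that L is regular, and let p be the pumping length.
Choose w = a^{p+1} b^p ∈ L, with |w| = 2p+1 ≥ p.
By the pumping lemma, w = xyz with |xy| ≤ p and |y| ≥ 1.
Because |xy| ≤ p and w begins with p copies of a, we have y = a^k with 1 ≤ k ≤ p.
Consider xy^0z = xz = a^{p+1-k} b^p. Since k ≥ 1, the a-count p+1-k is at most p, so i > j fails; thus xz ∉ L.
This is a contradiction; hence L is not regular.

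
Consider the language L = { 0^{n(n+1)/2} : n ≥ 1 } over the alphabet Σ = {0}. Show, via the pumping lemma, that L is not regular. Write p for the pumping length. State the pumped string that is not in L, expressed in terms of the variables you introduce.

0^{p(p+1)/2+k}

Toward a contradiction, assume L is regular with pumping length p.
Take w = 0^{p(p+1)/2} ∈ L with |w| = p(p+1)/2 ≥ p.
The pumping lemma gives a decomposition w = xyz where |xy| ≤ p and y is nonempty.
Then y = 0^k for some k with 1 ≤ k ≤ p.
Pump with i = 2: xy^2z = 0^{p(p+1)/2+k}. Since 1 ≤ k ≤ p, p(p+1)/2 < p(p+1)/2+k ≤ p(p+1)/2+p < (p+1)(p+2)/2, so p(p+1)/2+k is strictly between consecutive triangular numbers. So xy^2z ∉ L.
This contradicts the pumping lemma, so L is not regular.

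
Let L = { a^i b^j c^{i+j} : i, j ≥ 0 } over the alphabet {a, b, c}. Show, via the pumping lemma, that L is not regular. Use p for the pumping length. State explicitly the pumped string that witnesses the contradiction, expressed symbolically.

a^{p+k} b^p c^{2p}

Assume L is regular; let p be its pumping constant.
Take w = a^p b^p c^{2p} ∈ L (with i=j=p, i+j=2p), |w| = 4p ≥ p.
By the pumping lemma, w = xyz with |xy| ≤ p and y is nonempty.
Since the first p symbols of w are all a's and |xy| ≤ p, y lies entirely in the leading a-block: y = a^k for some k with 1 ≤ k ≤ p.
Consider xy^2z = a^{p+k} b^p c^{2p}. Now the a- and b-counts sum to 2p+k, but the c-count is 2p ≠ 2p+k. So xy^2z ∉ L.
This is a contradiction; hence L is not regular.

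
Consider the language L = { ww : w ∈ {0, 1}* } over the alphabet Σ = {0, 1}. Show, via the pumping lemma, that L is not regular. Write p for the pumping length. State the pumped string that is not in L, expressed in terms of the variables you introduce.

0^{p+k} 1^p 0^p 1^p

Assume L is regular; let p be its pumping constant.
Take w = 0^p 1^p 0^p 1^p = uu where u = 0^p1^p; then w ∈ L and |w| = 4p ≥ p.
The pumping lemma gives a decomposition w = xyz where |xy| ≤ p and y is nonempty.
Because |xy| ≤ p and w begins with p copies of 0, we have y = 0^k with 1 ≤ k ≤ p.
Pump with i = 2: xy^2z = 0^{p+k} 1^p 0^p 1^p, of length 4p+k. Suppose this equals vv. The string starts with 0 and ends with 1, so v does too; thus the boundary between the two copies of v is a 1→0 transition. There is exactly one such transition, at position 2p+k, so |v| = 2p+k and |vv| = 4p+2k ≠ 4p+k since k ≥ 1. So xy^2z ∉ L.
Contradiction. Therefore L is not regular.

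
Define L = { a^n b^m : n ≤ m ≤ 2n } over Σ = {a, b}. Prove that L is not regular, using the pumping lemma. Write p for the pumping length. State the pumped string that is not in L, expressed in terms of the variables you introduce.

a^{p+k} b^p

Toward a contradiction, assume L is regular with pumping length p.
Take w = a^p b^p ∈ L (since p ≤ p ≤ 2p), with |w| = 2p ≥ p.
Write w = xyz as guaranteed by the lemma, with |xy| ≤ p and |y| ≥ 1.
Since the first p symbols of w are all a's and |xy| ≤ p, y lies entirely in the leading a-block: y = a^k for some k with 1 ≤ k ≤ p.
Pump with i = 2: xy^2z = a^{p+k} b^p. Now n = p+k > p = m, so the condition n ≤ m fails. Thus xy^2z ∉ L.
This contradicts the pumping lemma, so L is not regular.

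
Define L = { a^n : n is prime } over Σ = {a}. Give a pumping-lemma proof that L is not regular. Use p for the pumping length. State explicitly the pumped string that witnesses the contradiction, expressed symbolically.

Toward a contradiction, assume L is regular with pumping length p.
Let q be a prime with q ≥ p+2 (infinitely many primes exist), and take w = a^q ∈ L with |w| = q ≥ p.
By the pumping lemma, w = xyz with |xy| ≤ p and |y| > 0.
Then y = a^k for some k with 1 ≤ k ≤ p.
Since 1 ≤ k ≤ p, |xz| = q-k. Pump with i = q+1: |xy^{q+1}z| = (q-k)+(q+1)k = q+qk = q(1+k), which is composite (both factors ≥ 2). So xy^{q+1}z = a^{q(1+k)} ∉ L.
This contradicts the pumping lemma, so L is not regular.

a^{q(1+k)}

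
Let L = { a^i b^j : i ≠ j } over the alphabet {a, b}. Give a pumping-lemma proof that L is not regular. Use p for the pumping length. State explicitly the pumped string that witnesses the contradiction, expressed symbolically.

Assume L is regular. Let p be the pumping length given by the pumping lemma.
Choose w = a^p b^{p+p!}. Since p ≠ p+p!, w ∈ L; and |w| ≥ p.
By the pumping lemma, w = xyz with |xy| ≤ p and y is nonempty.
The first p characters of w are a's, so xy (and hence y) consists only of a's. Write y = a^k, 1 ≤ k ≤ p.
Since 1 ≤ k ≤ p, k divides p!; set t = 1 + p!/k. Then xy^t z has p + (p!/k)·k = p + p! copies of a. Now the a-count equals the b-count, so i ≠ j fails. So xy^t z = a^{p+p!} b^{p+p!} ∉ L.
This is a contradiction; hence L is not regular.

a^{p+p!} b^{p+p!}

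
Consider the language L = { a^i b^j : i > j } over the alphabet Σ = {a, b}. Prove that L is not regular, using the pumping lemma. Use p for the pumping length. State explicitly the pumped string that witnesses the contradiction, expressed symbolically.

Assume L is regular; let p be its pumping constant.
Choose w = a^{p+1} b^p ∈ L, with |w| = 2p+1 ≥ p.
The pumping lemma gives a decomposition w = xyz where |xy| ≤ p and |y| ≥ 1.
The first p characters of w are a's, so xy (and hence y) consists only of a's. Write y = a^k, 1 ≤ k ≤ p.
Consider xy^0z = xz = a^{p+1-k} b^p. Since k ≥ 1, the a-count p+1-k is at most p, so i > j fails; thus xz ∉ L.
This is a contradiction; hence L is not regular.

a^{p+1-k} b^p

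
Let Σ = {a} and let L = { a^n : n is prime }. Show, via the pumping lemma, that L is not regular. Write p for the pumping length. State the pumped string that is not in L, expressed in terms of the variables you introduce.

a^{q(1+k)}

Toward a contradiction, assume L is regular with pumping length p.
Let q be a prime with q ≥ p+2 (infinitely many primes exist), and take w = a^q ∈ L with |w| = q ≥ p.
The pumping lemma gives a decomposition w = xyz where |xy| ≤ p and |y| ≥ 1.
Then y = a^k for some k with 1 ≤ k ≤ p.
Since 1 ≤ k ≤ p, |xz| = q-k. Pump with i = q+1: |xy^{q+1}z| = (q-k)+(q+1)k = q+qk = q(1+k), which is composite (both factors ≥ 2). So xy^{q+1}z = a^{q(1+k)} ∉ L.
Contradiction. Therefore L is not regular.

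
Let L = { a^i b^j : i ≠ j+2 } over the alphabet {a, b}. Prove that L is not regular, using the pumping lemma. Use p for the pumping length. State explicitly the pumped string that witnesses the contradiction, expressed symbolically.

a^{p+p!} b^{p+p!-2}

Suppose for contradiction that L is regular, and let p be the pumping length.
Choose w = a^p b^{p+p!-2}. Since p ≠ (p+p!-2)+2 = p+p!, w ∈ L; and |w| ≥ p.
Write w = xyz as guaranteed by the lemma, with |xy| ≤ p and |y| > 0.
Because |xy| ≤ p and w begins with p copies of a, we have y = a^k with 1 ≤ k ≤ p.
Since 1 ≤ k ≤ p, k divides p!; set t = 1 + p!/k. Then xy^t z has p + (p!/k)·k = p + p! copies of a. Now the a-count is p+p! and (b-count)+2 = (p+p!-2)+2 = p+p!, so i ≠ j+2 fails. So xy^t z = a^{p+p!} b^{p+p!-2} ∉ L.
Contradiction. Therefore L is not regular.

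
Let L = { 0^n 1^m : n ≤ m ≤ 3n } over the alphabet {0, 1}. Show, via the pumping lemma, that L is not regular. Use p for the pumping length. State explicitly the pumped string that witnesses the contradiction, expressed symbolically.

0^{p+k} 1^p

Toward a contradiction, assume L is regular with pumping length p.
Take w = 0^p 1^p ∈ L (since p ≤ p ≤ 3p), with |w| = 2p ≥ p.
Write w = xyz as guaranteed by the lemma, with |xy| ≤ p and y is nonempty.
The first p characters of w are 0's, so xy (and hence y) consists only of 0's. Write y = 0^k, 1 ≤ k ≤ p.
Pump with i = 2: xy^2z = 0^{p+k} 1^p. Now n = p+k > p = m, so the condition n ≤ m fails. Thus xy^2z ∉ L.
This contradicts the pumping lemma, so L is not regular.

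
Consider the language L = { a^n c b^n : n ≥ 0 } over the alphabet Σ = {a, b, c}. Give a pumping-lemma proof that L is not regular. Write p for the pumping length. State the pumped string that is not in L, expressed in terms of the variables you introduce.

a^{p+k} c b^p

Toward a contradiction, assume L is regular with pumping length p.
Take w = a^p c b^p ∈ L with |w| = 2p+1 ≥ p.
Write w = xyz as guaranteed by the lemma, with |xy| ≤ p and |y| ≥ 1.
The first p characters of w are a's, so xy (and hence y) consists only of a's. Write y = a^k, 1 ≤ k ≤ p.
Pump with i = 2: xy^2z = a^{p+k} c b^p, which would require p+k = p. But k ≥ 1, so xy^2z ∉ L.
Contradiction. Therefore L is not regular.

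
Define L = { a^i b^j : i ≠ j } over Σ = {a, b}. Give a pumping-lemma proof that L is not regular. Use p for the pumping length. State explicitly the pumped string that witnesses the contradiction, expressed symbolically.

a^{p+p!} b^{p+p!}

Toward a contradiction, assume L is regular with pumping length p.
Choose w = a^p b^{p+p!}. Since p ≠ p+p!, w ∈ L; and |w| ≥ p.
Write w = xyz as guaranteed by the lemma, with |xy| ≤ p and |y| ≥ 1.
Since the first p symbols of w are all a's and |xy| ≤ p, y lies entirely in the leading a-block: y = a^k for some k with 1 ≤ k ≤ p.
Since 1 ≤ k ≤ p, k divides p!; set t = 1 + p!/k. Then xy^t z has p + (p!/k)·k = p + p! copies of a. Now the a-count equals the b-count, so i ≠ j fails. So xy^t z = a^{p+p!} b^{p+p!} ∉ L.
This contradicts the pumping lemma, so L is not regular.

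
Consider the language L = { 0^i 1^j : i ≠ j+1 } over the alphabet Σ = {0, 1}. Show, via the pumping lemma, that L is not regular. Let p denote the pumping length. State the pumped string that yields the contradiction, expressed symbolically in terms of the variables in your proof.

Suppose for contradiction that L is regular, and let p be the pumping length.
Choose w = 0^p 1^{p+p!-1}. Since p ≠ (p+p!-1)+1 = p+p!, w ∈ L; and |w| ≥ p.
The pumping lemma gives a decomposition w = xyz where |xy| ≤ p and |y| ≥ 1.
Since the first p symbols of w are all 0's and |xy| ≤ p, y lies entirely in the leading 0-block: y = 0^k for some k with 1 ≤ k ≤ p.
Since 1 ≤ k ≤ p, k divides p!; set t = 1 + p!/k. Then xy^t z has p + (p!/k)·k = p + p! copies of 0. Now the 0-count is p+p! and (1-count)+1 = (p+p!-1)+1 = p+p!, so i ≠ j+1 fails. So xy^t z = 0^{p+p!} 1^{p+p!-1} ∉ L.
This contradicts the pumping lemma, so L is not regular.

0^{p+p!} 1^{p+p!-1}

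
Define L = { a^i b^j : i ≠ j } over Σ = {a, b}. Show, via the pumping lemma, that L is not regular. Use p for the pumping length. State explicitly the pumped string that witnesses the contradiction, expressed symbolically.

a^{p+p!} b^{p+p!}

Assume L is regular; let p be its pumping constant.
Choose w = a^p b^{p+p!}. Since p ≠ p+p!, w ∈ L; and |w| ≥ p.
By the pumping lemma, w = xyz with |xy| ≤ p and |y| > 0.
The first p characters of w are a's, so xy (and hence y) consists only of a's. Write y = a^k, 1 ≤ k ≤ p.
Since 1 ≤ k ≤ p, k divides p!; set t = 1 + p!/k. Then xy^t z has p + (p!/k)·k = p + p! copies of a. Now the a-count equals the b-count, so i ≠ j fails. So xy^t z = a^{p+p!} b^{p+p!} ∉ L.
This contradicts the pumping lemma, so L is not regular.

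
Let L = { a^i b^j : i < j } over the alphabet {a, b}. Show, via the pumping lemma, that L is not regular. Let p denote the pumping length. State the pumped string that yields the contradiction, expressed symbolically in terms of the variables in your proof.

a^{p+k} b^{p+1}

Assume L is regular; let p be its pumping constant.
Choose w = a^p b^{p+1} ∈ L, with |w| = 2p+1 ≥ p.
The pumping lemma gives a decomposition w = xyz where |xy| ≤ p and |y| > 0.
Because |xy| ≤ p and w begins with p copies of a, we have y = a^k with 1 ≤ k ≤ p.
Consider xy^2z = a^{p+k} b^{p+1}. Since k ≥ 1, the a-count p+k is at least p+1, so i < j fails; thus xy^2z ∉ L.
This is a contradiction; hence L is not regular.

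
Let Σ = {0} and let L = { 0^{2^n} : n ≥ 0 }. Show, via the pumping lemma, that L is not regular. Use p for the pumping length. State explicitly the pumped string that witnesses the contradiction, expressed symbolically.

Assume L is regular. Let p be the pumping length given by the pumping lemma.
Take w = 0^{2^p} ∈ L with |w| = 2^p ≥ p.
The pumping lemma gives a decomposition w = xyz where |xy| ≤ p and |y| > 0.
Then y = 0^k for some k with 1 ≤ k ≤ p.
Pump with i = 2: xy^2z = 0^{2^p+k}. Since 1 ≤ k ≤ p < 2^p, we have 2^p < 2^p+k < 2^{p+1}, so 2^p+k is not a power of 2. So xy^2z ∉ L.
Contradiction. Therefore L is not regular.

0^{2^p+k}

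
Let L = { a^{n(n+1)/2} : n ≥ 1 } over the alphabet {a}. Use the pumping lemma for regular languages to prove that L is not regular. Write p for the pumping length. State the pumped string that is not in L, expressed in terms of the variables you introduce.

Suppose for contradiction that L is regular, and let p be the pumping length.
Take w = a^{p(p+1)/2} ∈ L with |w| = p(p+1)/2 ≥ p.
Write w = xyz as guaranteed by the lemma, with |xy| ≤ p and |y| > 0.
Then y = a^k for some k with 1 ≤ k ≤ p.
Pump with i = 2: xy^2z = a^{p(p+1)/2+k}. Since 1 ≤ k ≤ p, p(p+1)/2 < p(p+1)/2+k ≤ p(p+1)/2+p < (p+1)(p+2)/2, so p(p+1)/2+k is strictly between consecutive triangular numbers. So xy^2z ∉ L.
This is a contradiction; hence L is not regular.

a^{p(p+1)/2+k}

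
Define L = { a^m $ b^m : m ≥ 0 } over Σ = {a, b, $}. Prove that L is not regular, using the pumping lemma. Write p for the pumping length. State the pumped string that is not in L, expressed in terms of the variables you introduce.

a^{p+k} $ b^p

Assume L is regular; let p be its pumping constant.
Take w = a^p $ b^p ∈ L with |w| = 2p+1 ≥ p.
Write w = xyz as guaranteed by the lemma, with |xy| ≤ p and |y| ≥ 1.
Because |xy| ≤ p and w begins with p copies of a, we have y = a^k with 1 ≤ k ≤ p.
Pump with i = 2: xy^2z = a^{p+k} $ b^p, which would require p+k = p. But k ≥ 1, so xy^2z ∉ L.
Contradiction. Therefore L is not regular.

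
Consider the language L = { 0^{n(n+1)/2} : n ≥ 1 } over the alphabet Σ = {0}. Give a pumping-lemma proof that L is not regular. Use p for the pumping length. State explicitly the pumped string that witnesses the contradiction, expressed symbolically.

0^{p(p+1)/2+k}

Suppose for contradiction that L is regular, and let p be the pumping length.
Take w = 0^{p(p+1)/2} ∈ L with |w| = p(p+1)/2 ≥ p.
Write w = xyz as guaranteed by the lemma, with |xy| ≤ p and y is nonempty.
Then y = 0^k for some k with 1 ≤ k ≤ p.
Pump with i = 2: xy^2z = 0^{p(p+1)/2+k}. Since 1 ≤ k ≤ p, p(p+1)/2 < p(p+1)/2+k ≤ p(p+1)/2+p < (p+1)(p+2)/2, so p(p+1)/2+k is strictly between consecutive triangular numbers. So xy^2z ∉ L.
This contradicts the pumping lemma, so L is not regular.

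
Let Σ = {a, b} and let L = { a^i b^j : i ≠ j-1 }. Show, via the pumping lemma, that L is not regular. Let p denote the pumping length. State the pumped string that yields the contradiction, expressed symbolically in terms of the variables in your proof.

a^{p+p!} b^{p+p!+1}

Assume L is regular; let p be its pumping constant.
Choose w = a^p b^{p+p!+1}. Since p ≠ (p+p!+1)-1 = p+p!, w ∈ L; and |w| ≥ p.
Write w = xyz as guaranteed by the lemma, with |xy| ≤ p and |y| > 0.
The first p characters of w are a's, so xy (and hence y) consists only of a's. Write y = a^k, 1 ≤ k ≤ p.
Since 1 ≤ k ≤ p, k divides p!; set t = 1 + p!/k. Then xy^t z has p + (p!/k)·k = p + p! copies of a. Now the a-count is p+p! and (b-count)-1 = (p+p!+1)-1 = p+p!, so i ≠ j-1 fails. So xy^t z = a^{p+p!} b^{p+p!+1} ∉ L.
Contradiction. Therefore L is not regular.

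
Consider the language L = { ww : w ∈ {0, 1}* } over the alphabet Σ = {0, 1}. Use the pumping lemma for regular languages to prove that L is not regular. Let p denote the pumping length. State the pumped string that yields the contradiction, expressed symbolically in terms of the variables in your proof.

Suppose for contradiction that L is regular, and let p be the pumping length.
Take w = 0^p 1^p 0^p 1^p = uu where u = 0^p1^p; then w ∈ L and |w| = 4p ≥ p.
Write w = xyz as guaranteed by the lemma, with |xy| ≤ p and |y| ≥ 1.
Since the first p symbols of w are all 0's and |xy| ≤ p, y lies entirely in the leading 0-block: y = 0^k for some k with 1 ≤ k ≤ p.
Pump with i = 2: xy^2z = 0^{p+k} 1^p 0^p 1^p, of length 4p+k. Suppose this equals vv. The string starts with 0 and ends with 1, so v does too; thus the boundary between the two copies of v is a 1→0 transition. There is exactly one such transition, at position 2p+k, so |v| = 2p+k and |vv| = 4p+2k ≠ 4p+k since k ≥ 1. So xy^2z ∉ L.
This contradicts the pumping lemma, so L is not regular.

0^{p+k} 1^p 0^p 1^p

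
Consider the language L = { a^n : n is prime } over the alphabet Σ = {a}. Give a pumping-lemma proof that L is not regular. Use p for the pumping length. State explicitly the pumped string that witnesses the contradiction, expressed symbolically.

Assume L is regular; let p be its pumping constant.
Let q be a prime with q ≥ p+2 (infinitely many primes exist), and take w = a^q ∈ L with |w| = q ≥ p.
Write w = xyz as guaranteed by the lemma, with |xy| ≤ p and y is nonempty.
Then y = a^k for some k with 1 ≤ k ≤ p.
Since 1 ≤ k ≤ p, |xz| = q-k. Pump with i = q+1: |xy^{q+1}z| = (q-k)+(q+1)k = q+qk = q(1+k), which is composite (both factors ≥ 2). So xy^{q+1}z = a^{q(1+k)} ∉ L.
This is a contradiction; hence L is not regular.

a^{q(1+k)}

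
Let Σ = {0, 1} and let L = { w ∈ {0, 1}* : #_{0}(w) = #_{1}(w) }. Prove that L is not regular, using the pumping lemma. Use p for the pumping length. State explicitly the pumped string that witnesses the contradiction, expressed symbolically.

0^{p+k} 1^p

Assume L is regular. Let p be the pumping length given by the pumping lemma.
Choose w = 0^p 1^p ∈ L with |w| = 2p ≥ p.
By the pumping lemma, w = xyz with |xy| ≤ p and |y| ≥ 1.
Because |xy| ≤ p and w begins with p copies of 0, we have y = 0^k with 1 ≤ k ≤ p.
Pump with i = 2: xy^2z = 0^{p+k} 1^p has p+k occurrences of 0 but only p of 1. Since k ≥ 1 the counts differ, so xy^2z ∉ L.
This is a contradiction; hence L is not regular.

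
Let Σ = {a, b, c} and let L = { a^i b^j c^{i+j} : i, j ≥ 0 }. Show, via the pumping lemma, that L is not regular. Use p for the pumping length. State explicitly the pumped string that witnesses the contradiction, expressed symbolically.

a^{p+k} b^p c^{2p}

Assume L is regular; let p be its pumping constant.
Take w = a^p b^p c^{2p} ∈ L (with i=j=p, i+j=2p), |w| = 4p ≥ p.
Write w = xyz as guaranteed by the lemma, with |xy| ≤ p and y is nonempty.
Because |xy| ≤ p and w begins with p copies of a, we have y = a^k with 1 ≤ k ≤ p.
Consider xy^2z = a^{p+k} b^p c^{2p}. Now the a- and b-counts sum to 2p+k, but the c-count is 2p ≠ 2p+k. So xy^2z ∉ L.
Contradiction. Therefore L is not regular.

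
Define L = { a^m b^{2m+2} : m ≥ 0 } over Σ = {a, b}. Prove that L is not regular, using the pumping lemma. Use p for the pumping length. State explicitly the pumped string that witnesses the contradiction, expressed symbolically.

Assume L is regular. Let p be the pumping length given by the pumping lemma.
Choose w = a^p b^{2p+2}, which is in L with |w| = 3p+2 ≥ p.
By the pumping lemma, w = xyz with |xy| ≤ p and |y| > 0.
Since the first p symbols of w are all a's and |xy| ≤ p, y lies entirely in the leading a-block: y = a^k for some k with 1 ≤ k ≤ p.
Pump with i = 2: xy^2z = a^{p+k} b^{2p+2}. For this to lie in L we would need 2p+2 = 2(p+k)+2, which forces k = 0. But k ≥ 1, so xy^2z ∉ L.
This is a contradiction; hence L is not regular.

a^{p+k} b^{2p+2}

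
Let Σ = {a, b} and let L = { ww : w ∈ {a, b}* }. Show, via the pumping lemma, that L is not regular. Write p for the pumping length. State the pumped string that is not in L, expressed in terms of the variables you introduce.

a^{p+k} b^p a^p b^p

Suppose for contradiction that L is regular, and let p be the pumping length.
Take w = a^p b^p a^p b^p = uu where u = a^pb^p; then w ∈ L and |w| = 4p ≥ p.
The pumping lemma gives a decomposition w = xyz where |xy| ≤ p and y is nonempty.
The first p characters of w are a's, so xy (and hence y) consists only of a's. Write y = a^k, 1 ≤ k ≤ p.
Pump with i = 2: xy^2z = a^{p+k} b^p a^p b^p, of length 4p+k. Suppose this equals vv. The string starts with a and ends with b, so v does too; thus the boundary between the two copies of v is a b→a transition. There is exactly one such transition, at position 2p+k, so |v| = 2p+k and |vv| = 4p+2k ≠ 4p+k since k ≥ 1. So xy^2z ∉ L.
This is a contradiction; hence L is not regular.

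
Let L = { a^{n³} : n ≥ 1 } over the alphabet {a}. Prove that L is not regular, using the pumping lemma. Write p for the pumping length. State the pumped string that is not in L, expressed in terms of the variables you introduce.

a^{p³+k}

Toward a contradiction, assume L is regular with pumping length p.
Take w = a^{p³} ∈ L with |w| = p³ ≥ p.
Write w = xyz as guaranteed by the lemma, with |xy| ≤ p and |y| ≥ 1.
Then y = a^k for some k with 1 ≤ k ≤ p.
Pump with i = 2: xy^2z = a^{p³+k}. Since 1 ≤ k ≤ p, p³ < p³+k ≤ p³+p < p³+3p²+3p+1 = (p+1)³, so p³+k is not a perfect cube. So xy^2z ∉ L.
This is a contradiction; hence L is not regular.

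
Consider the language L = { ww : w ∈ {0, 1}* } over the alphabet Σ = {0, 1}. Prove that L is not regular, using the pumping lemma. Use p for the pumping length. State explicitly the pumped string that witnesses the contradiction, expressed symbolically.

0^{p+k} 1^p 0^p 1^p

Assume L is regular. Let p be the pumping length given by the pumping lemma.
Take w = 0^p 1^p 0^p 1^p = uu where u = 0^p1^p; then w ∈ L and |w| = 4p ≥ p.
By the pumping lemma, w = xyz with |xy| ≤ p and |y| ≥ 1.
Because |xy| ≤ p and w begins with p copies of 0, we have y = 0^k with 1 ≤ k ≤ p.
Pump with i = 2: xy^2z = 0^{p+k} 1^p 0^p 1^p, of length 4p+k. Suppose this equals vv. The string starts with 0 and ends with 1, so v does too; thus the boundary between the two copies of v is a 1→0 transition. There is exactly one such transition, at position 2p+k, so |v| = 2p+k and |vv| = 4p+2k ≠ 4p+k since k ≥ 1. So xy^2z ∉ L.
This contradicts the pumping lemma, so L is not regular.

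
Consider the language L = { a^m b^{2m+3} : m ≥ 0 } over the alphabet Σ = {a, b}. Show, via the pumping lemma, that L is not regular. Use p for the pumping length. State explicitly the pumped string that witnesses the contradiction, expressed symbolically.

a^{p+k} b^{2p+3}

Suppose for contradiction that L is regular, and let p be the pumping length.
Choose w = a^p b^{2p+3}, which is in L with |w| = 3p+3 ≥ p.
The pumping lemma gives a decomposition w = xyz where |xy| ≤ p and y is nonempty.
Since the first p symbols of w are all a's and |xy| ≤ p, y lies entirely in the leading a-block: y = a^k for some k with 1 ≤ k ≤ p.
Pump with i = 2: xy^2z = a^{p+k} b^{2p+3}. For this to lie in L we would need 2p+3 = 2(p+k)+3, which forces k = 0. But k ≥ 1, so xy^2z ∉ L.
This is a contradiction; hence L is not regular.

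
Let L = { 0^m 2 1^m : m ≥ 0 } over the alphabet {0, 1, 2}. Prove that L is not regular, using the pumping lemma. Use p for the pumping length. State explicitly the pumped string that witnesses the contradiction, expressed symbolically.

0^{p+k} 2 1^p

Assume L is regular. Let p be the pumping length given by the pumping lemma.
Take w = 0^p 2 1^p ∈ L with |w| = 2p+1 ≥ p.
The pumping lemma gives a decomposition w = xyz where |xy| ≤ p and |y| > 0.
The first p characters of w are 0's, so xy (and hence y) consists only of 0's. Write y = 0^k, 1 ≤ k ≤ p.
Pump with i = 2: xy^2z = 0^{p+k} 2 1^p, which would require p+k = p. But k ≥ 1, so xy^2z ∉ L.
This contradicts the pumping lemma, so L is not regular.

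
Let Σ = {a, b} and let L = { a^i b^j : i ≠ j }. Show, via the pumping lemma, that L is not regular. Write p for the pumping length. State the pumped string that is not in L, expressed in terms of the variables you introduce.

Assume L is regular. Let p be the pumping length given by the pumping lemma.
Choose w = a^p b^{p+p!}. Since p ≠ p+p!, w ∈ L; and |w| ≥ p.
Write w = xyz as guaranteed by the lemma, with |xy| ≤ p and y is nonempty.
Because |xy| ≤ p and w begins with p copies of a, we have y = a^k with 1 ≤ k ≤ p.
Since 1 ≤ k ≤ p, k divides p!; set t = 1 + p!/k. Then xy^t z has p + (p!/k)·k = p + p! copies of a. Now the a-count equals the b-count, so i ≠ j fails. So xy^t z = a^{p+p!} b^{p+p!} ∉ L.
Contradiction. Therefore L is not regular.

a^{p+p!} b^{p+p!}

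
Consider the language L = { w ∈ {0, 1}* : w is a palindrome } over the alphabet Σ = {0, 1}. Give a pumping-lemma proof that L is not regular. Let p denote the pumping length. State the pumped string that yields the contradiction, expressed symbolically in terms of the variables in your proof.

Assume L is regular; let p be its pumping constant.
Take w = 0^p 1 0^p, a palindrome of length 2p+1 ≥ p.
Write w = xyz as guaranteed by the lemma, with |xy| ≤ p and |y| > 0.
The first p characters of w are 0's, so xy (and hence y) consists only of 0's. Write y = 0^k, 1 ≤ k ≤ p.
Pump with i = 2: xy^2z = 0^{p+k} 1 0^p. Its reverse is 0^p 1 0^{p+k}, which differs from xy^2z since k ≥ 1. So xy^2z is not a palindrome and xy^2z ∉ L.
Contradiction. Therefore L is not regular.

0^{p+k} 1 0^p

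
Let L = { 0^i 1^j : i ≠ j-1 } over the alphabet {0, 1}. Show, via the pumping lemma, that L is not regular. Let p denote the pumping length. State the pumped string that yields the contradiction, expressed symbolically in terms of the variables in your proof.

0^{p+p!} 1^{p+p!+1}

Suppose for contradiction that L is regular, and let p be the pumping length.
Choose w = 0^p 1^{p+p!+1}. Since p ≠ (p+p!+1)-1 = p+p!, w ∈ L; and |w| ≥ p.
By the pumping lemma, w = xyz with |xy| ≤ p and y is nonempty.
Because |xy| ≤ p and w begins with p copies of 0, we have y = 0^k with 1 ≤ k ≤ p.
Since 1 ≤ k ≤ p, k divides p!; set t = 1 + p!/k. Then xy^t z has p + (p!/k)·k = p + p! copies of 0. Now the 0-count is p+p! and (1-count)-1 = (p+p!+1)-1 = p+p!, so i ≠ j-1 fails. So xy^t z = 0^{p+p!} 1^{p+p!+1} ∉ L.
This contradicts the pumping lemma, so L is not regular.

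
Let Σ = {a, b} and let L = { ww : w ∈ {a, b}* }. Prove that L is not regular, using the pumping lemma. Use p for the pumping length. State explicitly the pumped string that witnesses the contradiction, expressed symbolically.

a^{p+k} b^p a^p b^p

Toward a contradiction, assume L is regular with pumping length p.
Take w = a^p b^p a^p b^p = uu where u = a^pb^p; then w ∈ L and |w| = 4p ≥ p.
The pumping lemma gives a decomposition w = xyz where |xy| ≤ p and |y| ≥ 1.
The first p characters of w are a's, so xy (and hence y) consists only of a's. Write y = a^k, 1 ≤ k ≤ p.
Pump with i = 2: xy^2z = a^{p+k} b^p a^p b^p, of length 4p+k. Suppose this equals vv. The string starts with a and ends with b, so v does too; thus the boundary between the two copies of v is a b→a transition. There is exactly one such transition, at position 2p+k, so |v| = 2p+k and |vv| = 4p+2k ≠ 4p+k since k ≥ 1. So xy^2z ∉ L.
This contradicts the pumping lemma, so L is not regular.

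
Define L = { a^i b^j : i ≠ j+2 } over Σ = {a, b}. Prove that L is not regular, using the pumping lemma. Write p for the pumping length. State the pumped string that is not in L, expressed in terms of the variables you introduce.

a^{p+p!} b^{p+p!-2}

Assume L is regular; let p be its pumping constant.
Choose w = a^p b^{p+p!-2}. Since p ≠ (p+p!-2)+2 = p+p!, w ∈ L; and |w| ≥ p.
Write w = xyz as guaranteed by the lemma, with |xy| ≤ p and |y| > 0.
Since the first p symbols of w are all a's and |xy| ≤ p, y lies entirely in the leading a-block: y = a^k for some k with 1 ≤ k ≤ p.
Since 1 ≤ k ≤ p, k divides p!; set t = 1 + p!/k. Then xy^t z has p + (p!/k)·k = p + p! copies of a. Now the a-count is p+p! and (b-count)+2 = (p+p!-2)+2 = p+p!, so i ≠ j+2 fails. So xy^t z = a^{p+p!} b^{p+p!-2} ∉ L.
Contradiction. Therefore L is not regular.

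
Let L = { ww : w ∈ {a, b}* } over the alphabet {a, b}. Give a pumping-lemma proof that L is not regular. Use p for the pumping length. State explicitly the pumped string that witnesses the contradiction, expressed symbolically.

Assume L is regular; let p be its pumping constant.
Take w = a^p b^p a^p b^p = uu where u = a^pb^p; then w ∈ L and |w| = 4p ≥ p.
Write w = xyz as guaranteed by the lemma, with |xy| ≤ p and |y| ≥ 1.
The first p characters of w are a's, so xy (and hence y) consists only of a's. Write y = a^k, 1 ≤ k ≤ p.
Pump with i = 2: xy^2z = a^{p+k} b^p a^p b^p, of length 4p+k. Suppose this equals vv. The string starts with a and ends with b, so v does too; thus the boundary between the two copies of v is a b→a transition. There is exactly one such transition, at position 2p+k, so |v| = 2p+k and |vv| = 4p+2k ≠ 4p+k since k ≥ 1. So xy^2z ∉ L.
This contradicts the pumping lemma, so L is not regular.

a^{p+k} b^p a^p b^p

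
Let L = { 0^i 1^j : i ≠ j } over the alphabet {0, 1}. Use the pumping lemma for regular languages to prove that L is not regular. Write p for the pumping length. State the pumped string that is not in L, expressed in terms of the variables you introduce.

Assume L is regular. Let p be the pumping length given by the pumping lemma.
Choose w = 0^p 1^{p+p!}. Since p ≠ p+p!, w ∈ L; and |w| ≥ p.
Write w = xyz as guaranteed by the lemma, with |xy| ≤ p and |y| ≥ 1.
Since the first p symbols of w are all 0's and |xy| ≤ p, y lies entirely in the leading 0-block: y = 0^k for some k with 1 ≤ k ≤ p.
Since 1 ≤ k ≤ p, k divides p!; set t = 1 + p!/k. Then xy^t z has p + (p!/k)·k = p + p! copies of 0. Now the 0-count equals the 1-count, so i ≠ j fails. So xy^t z = 0^{p+p!} 1^{p+p!} ∉ L.
Contradiction. Therefore L is not regular.

0^{p+p!} 1^{p+p!}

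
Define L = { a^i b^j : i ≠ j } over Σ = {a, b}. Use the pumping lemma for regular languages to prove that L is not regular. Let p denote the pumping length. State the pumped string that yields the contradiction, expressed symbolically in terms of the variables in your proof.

a^{p+p!} b^{p+p!}

Toward a contradiction, assume L is regular with pumping length p.
Choose w = a^p b^{p+p!}. Since p ≠ p+p!, w ∈ L; and |w| ≥ p.
Write w = xyz as guaranteed by the lemma, with |xy| ≤ p and |y| ≥ 1.
Since the first p symbols of w are all a's and |xy| ≤ p, y lies entirely in the leading a-block: y = a^k for some k with 1 ≤ k ≤ p.
Since 1 ≤ k ≤ p, k divides p!; set t = 1 + p!/k. Then xy^t z has p + (p!/k)·k = p + p! copies of a. Now the a-count equals the b-count, so i ≠ j fails. So xy^t z = a^{p+p!} b^{p+p!} ∉ L.
This contradicts the pumping lemma, so L is not regular.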